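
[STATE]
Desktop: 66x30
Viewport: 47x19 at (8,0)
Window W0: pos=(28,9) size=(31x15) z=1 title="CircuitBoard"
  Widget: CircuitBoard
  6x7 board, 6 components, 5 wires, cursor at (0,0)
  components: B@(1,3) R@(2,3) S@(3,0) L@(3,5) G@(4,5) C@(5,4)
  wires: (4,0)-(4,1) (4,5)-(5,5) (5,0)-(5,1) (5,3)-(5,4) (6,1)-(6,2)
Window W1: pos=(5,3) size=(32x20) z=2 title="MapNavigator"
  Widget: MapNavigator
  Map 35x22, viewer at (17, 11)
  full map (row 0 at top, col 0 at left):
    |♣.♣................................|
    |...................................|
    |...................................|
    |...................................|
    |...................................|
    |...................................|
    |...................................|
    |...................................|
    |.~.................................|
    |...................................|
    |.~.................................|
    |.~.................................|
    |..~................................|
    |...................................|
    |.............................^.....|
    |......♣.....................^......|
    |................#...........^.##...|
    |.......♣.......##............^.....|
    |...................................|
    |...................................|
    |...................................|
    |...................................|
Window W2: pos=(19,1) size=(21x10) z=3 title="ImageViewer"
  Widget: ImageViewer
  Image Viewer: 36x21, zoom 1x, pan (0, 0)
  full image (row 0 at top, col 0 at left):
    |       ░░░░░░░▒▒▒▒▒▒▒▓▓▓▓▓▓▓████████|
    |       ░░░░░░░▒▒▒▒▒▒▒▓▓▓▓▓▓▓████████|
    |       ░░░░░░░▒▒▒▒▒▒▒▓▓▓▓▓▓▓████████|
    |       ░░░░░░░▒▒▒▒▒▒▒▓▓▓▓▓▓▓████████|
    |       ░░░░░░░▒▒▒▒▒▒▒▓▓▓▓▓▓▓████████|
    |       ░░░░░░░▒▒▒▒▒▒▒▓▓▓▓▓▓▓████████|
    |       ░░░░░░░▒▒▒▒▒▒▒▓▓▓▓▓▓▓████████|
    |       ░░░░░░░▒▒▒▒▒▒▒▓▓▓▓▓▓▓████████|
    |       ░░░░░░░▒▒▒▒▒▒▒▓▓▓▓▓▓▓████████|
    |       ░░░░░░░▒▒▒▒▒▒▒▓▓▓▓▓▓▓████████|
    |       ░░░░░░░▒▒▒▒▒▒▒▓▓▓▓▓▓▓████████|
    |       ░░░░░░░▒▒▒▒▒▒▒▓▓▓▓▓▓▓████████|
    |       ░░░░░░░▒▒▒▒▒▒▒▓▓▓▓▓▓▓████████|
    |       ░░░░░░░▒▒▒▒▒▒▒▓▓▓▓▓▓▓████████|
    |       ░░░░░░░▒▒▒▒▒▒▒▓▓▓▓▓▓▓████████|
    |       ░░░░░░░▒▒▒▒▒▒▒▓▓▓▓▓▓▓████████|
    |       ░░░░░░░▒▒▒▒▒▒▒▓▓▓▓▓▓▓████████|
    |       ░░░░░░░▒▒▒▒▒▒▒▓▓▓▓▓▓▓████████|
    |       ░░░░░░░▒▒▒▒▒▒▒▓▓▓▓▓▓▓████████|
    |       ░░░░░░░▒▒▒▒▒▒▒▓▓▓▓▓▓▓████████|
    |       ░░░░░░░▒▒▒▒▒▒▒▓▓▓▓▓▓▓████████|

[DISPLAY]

                                               
           ┏━━━━━━━━━━━━━━━━━━━┓               
           ┃ ImageViewer       ┃               
━━━━━━━━━━━┠───────────────────┨               
apNavigator┃       ░░░░░░░▒▒▒▒▒┃               
───────────┃       ░░░░░░░▒▒▒▒▒┃               
...........┃       ░░░░░░░▒▒▒▒▒┃               
...........┃       ░░░░░░░▒▒▒▒▒┃               
...........┃       ░░░░░░░▒▒▒▒▒┃               
...........┃       ░░░░░░░▒▒▒▒▒┃━━━━━━━━━━━━━━━
...........┗━━━━━━━━━━━━━━━━━━━┛rd             
............................┃──────────────────
............................┃ 3 4 5            
............................┃                  
.............@..............┃                  
............................┃        B         
............................┃                  
.........................^..┃        R         
..♣.....................^...┃                  


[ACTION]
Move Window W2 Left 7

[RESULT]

                                               
    ┏━━━━━━━━━━━━━━━━━━━┓                      
    ┃ ImageViewer       ┃                      
━━━━┠───────────────────┨━━━┓                  
apNa┃       ░░░░░░░▒▒▒▒▒┃   ┃                  
────┃       ░░░░░░░▒▒▒▒▒┃───┨                  
....┃       ░░░░░░░▒▒▒▒▒┃...┃                  
....┃       ░░░░░░░▒▒▒▒▒┃...┃                  
....┃       ░░░░░░░▒▒▒▒▒┃...┃                  
....┃       ░░░░░░░▒▒▒▒▒┃...┃━━━━━━━━━━━━━━━━━━
....┗━━━━━━━━━━━━━━━━━━━┛...┃Board             
............................┃──────────────────
............................┃ 3 4 5            
............................┃                  
.............@..............┃                  
............................┃        B         
............................┃                  
.........................^..┃        R         
..♣.....................^...┃                  


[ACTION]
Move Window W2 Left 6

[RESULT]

                                               
━━━━━━━━━━━━━━━━━━┓                            
ImageViewer       ┃                            
──────────────────┨━━━━━━━━━┓                  
      ░░░░░░░▒▒▒▒▒┃         ┃                  
      ░░░░░░░▒▒▒▒▒┃─────────┨                  
      ░░░░░░░▒▒▒▒▒┃.........┃                  
      ░░░░░░░▒▒▒▒▒┃.........┃                  
      ░░░░░░░▒▒▒▒▒┃.........┃                  
      ░░░░░░░▒▒▒▒▒┃.........┃━━━━━━━━━━━━━━━━━━
━━━━━━━━━━━━━━━━━━┛.........┃Board             
............................┃──────────────────
............................┃ 3 4 5            
............................┃                  
.............@..............┃                  
............................┃        B         
............................┃                  
.........................^..┃        R         
..♣.....................^...┃                  


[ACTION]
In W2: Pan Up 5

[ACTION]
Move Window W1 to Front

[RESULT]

                                               
━━━━━━━━━━━━━━━━━━┓                            
ImageViewer       ┃                            
━━━━━━━━━━━━━━━━━━━━━━━━━━━━┓                  
apNavigator                 ┃                  
────────────────────────────┨                  
............................┃                  
............................┃                  
............................┃                  
............................┃━━━━━━━━━━━━━━━━━━
............................┃Board             
............................┃──────────────────
............................┃ 3 4 5            
............................┃                  
.............@..............┃                  
............................┃        B         
............................┃                  
.........................^..┃        R         
..♣.....................^...┃                  


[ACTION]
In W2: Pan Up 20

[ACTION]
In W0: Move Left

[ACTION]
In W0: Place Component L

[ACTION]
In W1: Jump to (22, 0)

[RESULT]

                                               
━━━━━━━━━━━━━━━━━━┓                            
ImageViewer       ┃                            
━━━━━━━━━━━━━━━━━━━━━━━━━━━━┓                  
apNavigator                 ┃                  
────────────────────────────┨                  
                            ┃                  
                            ┃                  
                            ┃                  
                            ┃━━━━━━━━━━━━━━━━━━
                            ┃Board             
                            ┃──────────────────
                            ┃ 3 4 5            
                            ┃                  
.............@............  ┃                  
..........................  ┃        B         
..........................  ┃                  
..........................  ┃        R         
..........................  ┃                  


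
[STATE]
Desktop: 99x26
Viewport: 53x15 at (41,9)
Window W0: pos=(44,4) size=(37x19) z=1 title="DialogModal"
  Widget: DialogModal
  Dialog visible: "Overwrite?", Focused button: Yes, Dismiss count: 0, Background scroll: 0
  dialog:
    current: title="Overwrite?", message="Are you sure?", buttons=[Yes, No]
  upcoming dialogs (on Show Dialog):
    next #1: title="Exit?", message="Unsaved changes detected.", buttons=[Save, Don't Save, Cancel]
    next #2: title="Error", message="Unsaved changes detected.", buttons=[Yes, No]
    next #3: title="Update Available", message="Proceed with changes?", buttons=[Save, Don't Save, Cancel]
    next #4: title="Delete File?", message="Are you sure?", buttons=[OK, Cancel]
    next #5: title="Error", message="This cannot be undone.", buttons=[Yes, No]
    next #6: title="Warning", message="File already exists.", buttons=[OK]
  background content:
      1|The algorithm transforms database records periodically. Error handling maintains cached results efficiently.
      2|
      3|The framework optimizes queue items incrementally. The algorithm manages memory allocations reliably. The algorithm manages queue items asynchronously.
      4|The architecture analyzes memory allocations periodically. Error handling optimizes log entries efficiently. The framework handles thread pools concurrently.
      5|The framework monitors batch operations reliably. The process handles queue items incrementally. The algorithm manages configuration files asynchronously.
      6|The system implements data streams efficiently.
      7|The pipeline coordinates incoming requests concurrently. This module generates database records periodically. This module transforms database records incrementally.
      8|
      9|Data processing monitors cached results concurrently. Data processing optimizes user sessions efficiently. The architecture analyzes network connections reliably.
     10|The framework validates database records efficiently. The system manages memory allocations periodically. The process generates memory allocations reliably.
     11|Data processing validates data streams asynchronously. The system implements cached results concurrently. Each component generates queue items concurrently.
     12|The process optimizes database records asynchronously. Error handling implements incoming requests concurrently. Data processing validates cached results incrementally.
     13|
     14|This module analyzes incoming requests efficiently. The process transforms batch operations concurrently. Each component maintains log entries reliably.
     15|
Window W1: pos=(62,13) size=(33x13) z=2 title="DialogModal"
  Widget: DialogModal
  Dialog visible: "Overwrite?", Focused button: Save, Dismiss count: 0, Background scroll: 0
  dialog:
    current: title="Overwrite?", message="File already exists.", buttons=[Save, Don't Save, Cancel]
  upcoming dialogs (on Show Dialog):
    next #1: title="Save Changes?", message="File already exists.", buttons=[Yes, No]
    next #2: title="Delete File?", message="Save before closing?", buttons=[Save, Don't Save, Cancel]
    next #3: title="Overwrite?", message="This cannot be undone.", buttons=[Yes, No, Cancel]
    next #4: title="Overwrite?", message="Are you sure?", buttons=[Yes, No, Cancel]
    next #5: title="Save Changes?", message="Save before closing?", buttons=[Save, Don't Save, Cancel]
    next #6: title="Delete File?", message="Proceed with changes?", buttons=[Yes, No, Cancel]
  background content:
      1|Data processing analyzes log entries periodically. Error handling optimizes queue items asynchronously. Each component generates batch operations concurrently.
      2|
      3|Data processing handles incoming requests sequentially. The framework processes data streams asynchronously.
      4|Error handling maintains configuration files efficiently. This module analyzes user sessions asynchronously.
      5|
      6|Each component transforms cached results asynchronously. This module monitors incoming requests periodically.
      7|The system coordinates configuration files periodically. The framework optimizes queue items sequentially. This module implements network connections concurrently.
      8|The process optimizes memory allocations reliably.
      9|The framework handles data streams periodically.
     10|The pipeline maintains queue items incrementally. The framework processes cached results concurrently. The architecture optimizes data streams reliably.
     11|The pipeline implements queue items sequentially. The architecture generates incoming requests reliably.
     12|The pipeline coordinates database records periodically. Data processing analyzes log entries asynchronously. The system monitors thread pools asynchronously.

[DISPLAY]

   ┃The framework optimizes queue items┃             
   ┃The architecture analyzes memory al┃             
   ┃The framework monitors batch operat┃             
   ┃The syste┌───────────────┐ streams ┃             
   ┃The pipel│   Over┏━━━━━━━━━━━━━━━━━━━━━━━━━━━━━━━
   ┃         │ Are yo┃ DialogModal                   
   ┃Data proc│   [Yes┠───────────────────────────────
   ┃The frame└───────┃Data processing analyzes log en
   ┃Data processing v┃                               
   ┃The process optim┃Da┌─────────────────────────┐in
   ┃                 ┃Er│        Overwrite?       │ig
   ┃This module analy┃  │   File already exists.  │  
   ┃                 ┃Ea│[Save]  Don't Save   Canc│he
   ┗━━━━━━━━━━━━━━━━━┃Th└─────────────────────────┘ur
                     ┃The process optimizes memory al


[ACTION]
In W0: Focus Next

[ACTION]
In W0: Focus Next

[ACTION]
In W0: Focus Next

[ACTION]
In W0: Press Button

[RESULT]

   ┃The framework optimizes queue items┃             
   ┃The architecture analyzes memory al┃             
   ┃The framework monitors batch operat┃             
   ┃The system implements data streams ┃             
   ┃The pipeline coor┏━━━━━━━━━━━━━━━━━━━━━━━━━━━━━━━
   ┃                 ┃ DialogModal                   
   ┃Data processing m┠───────────────────────────────
   ┃The framework val┃Data processing analyzes log en
   ┃Data processing v┃                               
   ┃The process optim┃Da┌─────────────────────────┐in
   ┃                 ┃Er│        Overwrite?       │ig
   ┃This module analy┃  │   File already exists.  │  
   ┃                 ┃Ea│[Save]  Don't Save   Canc│he
   ┗━━━━━━━━━━━━━━━━━┃Th└─────────────────────────┘ur
                     ┃The process optimizes memory al


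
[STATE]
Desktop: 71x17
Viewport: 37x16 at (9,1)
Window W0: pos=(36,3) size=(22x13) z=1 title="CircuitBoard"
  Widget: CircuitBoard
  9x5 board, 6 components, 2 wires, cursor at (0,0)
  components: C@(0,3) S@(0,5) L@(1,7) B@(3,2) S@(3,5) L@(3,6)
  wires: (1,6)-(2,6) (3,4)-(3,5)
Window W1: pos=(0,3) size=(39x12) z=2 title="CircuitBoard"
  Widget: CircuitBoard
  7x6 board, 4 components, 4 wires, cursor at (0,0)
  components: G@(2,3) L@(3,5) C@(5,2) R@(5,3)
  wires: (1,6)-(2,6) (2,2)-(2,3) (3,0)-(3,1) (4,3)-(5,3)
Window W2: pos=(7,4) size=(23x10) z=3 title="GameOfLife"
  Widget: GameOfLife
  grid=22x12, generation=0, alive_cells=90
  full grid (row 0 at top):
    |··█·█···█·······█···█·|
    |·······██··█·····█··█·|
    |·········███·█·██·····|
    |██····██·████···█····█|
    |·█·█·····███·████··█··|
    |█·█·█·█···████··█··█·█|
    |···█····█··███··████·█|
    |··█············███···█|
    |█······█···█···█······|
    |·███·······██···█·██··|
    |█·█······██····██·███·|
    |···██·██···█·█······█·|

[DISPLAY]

                                     
                                     
━━━━━━━━━━━━━━━━━━━━━━━━━━━━━┓━━━━━━━
━━━━━━━━━━━━━━━━━━━━┓        ┃ircuitB
GameOfLife          ┃────────┨───────
────────────────────┨        ┃ 0 1 2 
en: 0               ┃        ┃ [.]   
█····██·████···█····┃        ┃       
█·█·····███·████··█·┃        ┃       
·█·█·█···████··█··█·┃        ┃       
··█····█··███··████·┃        ┃       
·█············███···┃        ┃       
━━━━━━━━━━━━━━━━━━━━┛        ┃       
━━━━━━━━━━━━━━━━━━━━━━━━━━━━━┛       
                           ┗━━━━━━━━━
                                     


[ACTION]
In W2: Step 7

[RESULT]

                                     
                                     
━━━━━━━━━━━━━━━━━━━━━━━━━━━━━┓━━━━━━━
━━━━━━━━━━━━━━━━━━━━┓        ┃ircuitB
GameOfLife          ┃────────┨───────
────────────────────┨        ┃ 0 1 2 
en: 7               ┃        ┃ [.]   
·······██···███·····┃        ┃       
·····████···█······█┃        ┃       
····█·█·······█···█·┃        ┃       
······█·······█··█··┃        ┃       
····██·········█··██┃        ┃       
━━━━━━━━━━━━━━━━━━━━┛        ┃       
━━━━━━━━━━━━━━━━━━━━━━━━━━━━━┛       
                           ┗━━━━━━━━━
                                     


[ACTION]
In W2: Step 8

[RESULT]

                                     
                                     
━━━━━━━━━━━━━━━━━━━━━━━━━━━━━┓━━━━━━━
━━━━━━━━━━━━━━━━━━━━┓        ┃ircuitB
GameOfLife          ┃────────┨───────
────────────────────┨        ┃ 0 1 2 
en: 15              ┃        ┃ [.]   
···█·█··········█·█·┃        ┃       
····█··███···████··█┃        ┃       
····█··········█····┃        ┃       
·············█······┃        ┃       
···██···············┃        ┃       
━━━━━━━━━━━━━━━━━━━━┛        ┃       
━━━━━━━━━━━━━━━━━━━━━━━━━━━━━┛       
                           ┗━━━━━━━━━
                                     


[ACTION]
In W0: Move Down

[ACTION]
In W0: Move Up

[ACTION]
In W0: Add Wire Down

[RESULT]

                                     
                                     
━━━━━━━━━━━━━━━━━━━━━━━━━━━━━┓━━━━━━━
━━━━━━━━━━━━━━━━━━━━┓        ┃ircuitB
GameOfLife          ┃────────┨───────
────────────────────┨        ┃ 0 1 2 
en: 15              ┃        ┃ [.]   
···█·█··········█·█·┃        ┃  │    
····█··███···████··█┃        ┃  ·    
····█··········█····┃        ┃       
·············█······┃        ┃       
···██···············┃        ┃       
━━━━━━━━━━━━━━━━━━━━┛        ┃       
━━━━━━━━━━━━━━━━━━━━━━━━━━━━━┛       
                           ┗━━━━━━━━━
                                     


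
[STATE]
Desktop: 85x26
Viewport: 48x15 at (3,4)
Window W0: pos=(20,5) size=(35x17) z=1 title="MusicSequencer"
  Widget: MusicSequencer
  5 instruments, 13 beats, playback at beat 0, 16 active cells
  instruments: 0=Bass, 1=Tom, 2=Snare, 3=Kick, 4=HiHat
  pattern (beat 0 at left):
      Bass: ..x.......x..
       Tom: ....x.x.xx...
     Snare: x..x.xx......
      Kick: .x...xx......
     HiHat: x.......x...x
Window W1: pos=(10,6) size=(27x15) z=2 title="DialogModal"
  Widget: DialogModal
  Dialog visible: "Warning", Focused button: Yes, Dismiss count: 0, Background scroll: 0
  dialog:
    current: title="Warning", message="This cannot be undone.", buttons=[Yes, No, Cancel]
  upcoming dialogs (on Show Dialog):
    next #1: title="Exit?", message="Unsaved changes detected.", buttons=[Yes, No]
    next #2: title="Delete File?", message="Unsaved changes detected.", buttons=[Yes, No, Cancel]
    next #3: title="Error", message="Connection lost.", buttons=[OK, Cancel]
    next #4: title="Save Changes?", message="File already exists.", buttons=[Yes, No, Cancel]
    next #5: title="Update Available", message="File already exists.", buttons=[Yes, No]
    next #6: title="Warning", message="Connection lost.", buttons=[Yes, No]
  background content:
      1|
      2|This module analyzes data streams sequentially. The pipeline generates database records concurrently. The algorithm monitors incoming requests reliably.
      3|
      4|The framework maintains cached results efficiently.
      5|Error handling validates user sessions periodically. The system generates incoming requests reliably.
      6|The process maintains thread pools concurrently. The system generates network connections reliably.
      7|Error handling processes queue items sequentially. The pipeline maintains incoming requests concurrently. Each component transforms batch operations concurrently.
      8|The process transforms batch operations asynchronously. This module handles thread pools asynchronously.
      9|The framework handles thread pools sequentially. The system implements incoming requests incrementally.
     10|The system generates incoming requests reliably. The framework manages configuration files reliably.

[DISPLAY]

                                                
                 ┏━━━━━━━━━━━━━━━━━━━━━━━━━━━━━━
       ┏━━━━━━━━━━━━━━━━━━━━━━━━━┓              
       ┃ DialogModal             ┃──────────────
       ┠─────────────────────────┨012           
       ┃                         ┃█··           
       ┃This module analyzes data┃···           
       ┃                         ┃···           
       ┃Th┌───────────────────┐ c┃···           
       ┃Er│      Warning      │s ┃··█           
       ┃Th│This cannot be undo│hr┃              
       ┃Er│[Yes]  No   Cancel │s ┃              
       ┃Th└───────────────────┘ba┃              
       ┃The framework handles thr┃              
       ┃The system generates inco┃              


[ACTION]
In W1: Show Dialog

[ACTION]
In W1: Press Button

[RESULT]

                                                
                 ┏━━━━━━━━━━━━━━━━━━━━━━━━━━━━━━
       ┏━━━━━━━━━━━━━━━━━━━━━━━━━┓              
       ┃ DialogModal             ┃──────────────
       ┠─────────────────────────┨012           
       ┃                         ┃█··           
       ┃This module analyzes data┃···           
       ┃                         ┃···           
       ┃The framework maintains c┃···           
       ┃Error handling validates ┃··█           
       ┃The process maintains thr┃              
       ┃Error handling processes ┃              
       ┃The process transforms ba┃              
       ┃The framework handles thr┃              
       ┃The system generates inco┃              


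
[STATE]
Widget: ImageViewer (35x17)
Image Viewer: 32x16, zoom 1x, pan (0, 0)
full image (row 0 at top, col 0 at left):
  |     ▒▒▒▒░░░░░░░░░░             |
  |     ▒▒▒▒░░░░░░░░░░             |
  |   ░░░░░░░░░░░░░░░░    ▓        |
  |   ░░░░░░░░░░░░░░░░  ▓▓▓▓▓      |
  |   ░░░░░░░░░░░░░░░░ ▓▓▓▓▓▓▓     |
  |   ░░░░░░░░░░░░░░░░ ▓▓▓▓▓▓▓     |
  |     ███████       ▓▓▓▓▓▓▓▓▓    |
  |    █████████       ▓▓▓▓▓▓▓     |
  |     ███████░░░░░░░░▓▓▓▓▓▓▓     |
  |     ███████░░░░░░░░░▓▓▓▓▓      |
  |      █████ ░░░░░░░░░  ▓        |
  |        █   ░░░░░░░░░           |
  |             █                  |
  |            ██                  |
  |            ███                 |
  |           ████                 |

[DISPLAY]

     ▒▒▒▒░░░░░░░░░░                
     ▒▒▒▒░░░░░░░░░░                
   ░░░░░░░░░░░░░░░░    ▓           
   ░░░░░░░░░░░░░░░░  ▓▓▓▓▓         
   ░░░░░░░░░░░░░░░░ ▓▓▓▓▓▓▓        
   ░░░░░░░░░░░░░░░░ ▓▓▓▓▓▓▓        
     ███████       ▓▓▓▓▓▓▓▓▓       
    █████████       ▓▓▓▓▓▓▓        
     ███████░░░░░░░░▓▓▓▓▓▓▓        
     ███████░░░░░░░░░▓▓▓▓▓         
      █████ ░░░░░░░░░  ▓           
        █   ░░░░░░░░░              
             █                     
            ██                     
            ███                    
           ████                    
                                   


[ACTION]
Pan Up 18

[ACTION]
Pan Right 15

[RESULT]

░░░░                               
░░░░                               
░░░░    ▓                          
░░░░  ▓▓▓▓▓                        
░░░░ ▓▓▓▓▓▓▓                       
░░░░ ▓▓▓▓▓▓▓                       
    ▓▓▓▓▓▓▓▓▓                      
     ▓▓▓▓▓▓▓                       
░░░░░▓▓▓▓▓▓▓                       
░░░░░░▓▓▓▓▓                        
░░░░░░  ▓                          
░░░░░░                             
                                   
                                   
                                   
                                   
                                   


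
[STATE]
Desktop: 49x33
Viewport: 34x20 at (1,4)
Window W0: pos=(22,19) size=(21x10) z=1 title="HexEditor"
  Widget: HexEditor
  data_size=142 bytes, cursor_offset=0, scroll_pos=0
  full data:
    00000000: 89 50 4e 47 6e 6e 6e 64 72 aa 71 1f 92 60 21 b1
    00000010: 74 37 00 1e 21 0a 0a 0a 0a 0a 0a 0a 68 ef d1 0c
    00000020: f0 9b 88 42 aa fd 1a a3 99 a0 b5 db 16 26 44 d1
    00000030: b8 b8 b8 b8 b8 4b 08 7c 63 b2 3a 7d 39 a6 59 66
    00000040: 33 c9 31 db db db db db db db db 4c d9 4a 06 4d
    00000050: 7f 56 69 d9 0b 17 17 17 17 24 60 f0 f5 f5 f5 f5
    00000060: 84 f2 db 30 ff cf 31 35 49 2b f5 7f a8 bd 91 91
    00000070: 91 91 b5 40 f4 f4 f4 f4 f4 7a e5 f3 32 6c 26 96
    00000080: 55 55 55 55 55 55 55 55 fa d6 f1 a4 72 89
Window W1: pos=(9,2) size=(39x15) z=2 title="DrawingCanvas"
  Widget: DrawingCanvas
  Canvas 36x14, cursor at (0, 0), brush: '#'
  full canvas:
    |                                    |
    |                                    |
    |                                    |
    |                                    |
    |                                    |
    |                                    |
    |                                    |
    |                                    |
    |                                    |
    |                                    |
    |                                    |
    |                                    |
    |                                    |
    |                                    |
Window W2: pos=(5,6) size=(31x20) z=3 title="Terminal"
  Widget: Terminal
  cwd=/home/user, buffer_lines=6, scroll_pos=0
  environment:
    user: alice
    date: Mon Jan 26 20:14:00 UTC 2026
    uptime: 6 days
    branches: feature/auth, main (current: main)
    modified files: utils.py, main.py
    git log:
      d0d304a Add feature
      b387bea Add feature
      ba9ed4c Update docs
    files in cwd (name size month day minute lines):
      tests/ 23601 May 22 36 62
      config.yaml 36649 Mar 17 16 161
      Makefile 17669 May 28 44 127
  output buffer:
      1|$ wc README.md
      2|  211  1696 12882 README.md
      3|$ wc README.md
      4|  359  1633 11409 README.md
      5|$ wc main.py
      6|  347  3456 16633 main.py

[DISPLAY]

        ┠─────────────────────────
        ┃+                        
    ┏━━━━━━━━━━━━━━━━━━━━━━━━━━━━━
    ┃ Terminal                    
    ┠─────────────────────────────
    ┃$ wc README.md               
    ┃  211  1696 12882 README.md  
    ┃$ wc README.md               
    ┃  359  1633 11409 README.md  
    ┃$ wc main.py                 
    ┃  347  3456 16633 main.py    
    ┃$ █                          
    ┃                             
    ┃                             
    ┃                             
    ┃                             
    ┃                             
    ┃                             
    ┃                             
    ┃                             


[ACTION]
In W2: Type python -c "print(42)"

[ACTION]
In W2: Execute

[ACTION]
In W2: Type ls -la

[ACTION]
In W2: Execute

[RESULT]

        ┠─────────────────────────
        ┃+                        
    ┏━━━━━━━━━━━━━━━━━━━━━━━━━━━━━
    ┃ Terminal                    
    ┠─────────────────────────────
    ┃$ wc README.md               
    ┃  211  1696 12882 README.md  
    ┃$ wc README.md               
    ┃  359  1633 11409 README.md  
    ┃$ wc main.py                 
    ┃  347  3456 16633 main.py    
    ┃$ python -c "print(42)"      
    ┃42                           
    ┃$ ls -la                     
    ┃drwxr-xr-x  1 alice group    
    ┃-rw-r--r--  1 alice group    
    ┃-rw-r--r--  1 alice group    
    ┃$ █                          
    ┃                             
    ┃                             


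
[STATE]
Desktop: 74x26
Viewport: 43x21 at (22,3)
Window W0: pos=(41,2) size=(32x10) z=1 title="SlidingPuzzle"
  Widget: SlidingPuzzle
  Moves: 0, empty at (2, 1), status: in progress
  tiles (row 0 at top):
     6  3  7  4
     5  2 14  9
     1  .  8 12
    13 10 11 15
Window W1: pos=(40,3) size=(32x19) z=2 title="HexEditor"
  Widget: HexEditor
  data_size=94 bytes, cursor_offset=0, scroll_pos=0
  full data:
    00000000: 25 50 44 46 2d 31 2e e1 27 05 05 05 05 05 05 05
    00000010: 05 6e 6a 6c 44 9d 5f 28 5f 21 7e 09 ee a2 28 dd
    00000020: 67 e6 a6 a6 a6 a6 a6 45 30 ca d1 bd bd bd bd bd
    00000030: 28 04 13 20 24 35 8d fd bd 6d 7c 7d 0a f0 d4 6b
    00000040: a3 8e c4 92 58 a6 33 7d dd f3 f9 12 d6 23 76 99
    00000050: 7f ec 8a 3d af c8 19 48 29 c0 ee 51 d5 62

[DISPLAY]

                  ┏━━━━━━━━━━━━━━━━━━━━━━━━
                  ┃ HexEditor              
                  ┠────────────────────────
                  ┃00000000  25 50 44 46 2d
                  ┃00000010  05 6e 6a 6c 44
                  ┃00000020  67 e6 a6 a6 a6
                  ┃00000030  28 04 13 20 24
                  ┃00000040  a3 8e c4 92 58
                  ┃00000050  7f ec 8a 3d af
                  ┃                        
                  ┃                        
                  ┃                        
                  ┃                        
                  ┃                        
                  ┃                        
                  ┃                        
                  ┃                        
                  ┃                        
                  ┗━━━━━━━━━━━━━━━━━━━━━━━━
                                           
                                           


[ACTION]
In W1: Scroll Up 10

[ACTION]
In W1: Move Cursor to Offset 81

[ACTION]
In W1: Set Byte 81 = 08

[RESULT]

                  ┏━━━━━━━━━━━━━━━━━━━━━━━━
                  ┃ HexEditor              
                  ┠────────────────────────
                  ┃00000000  25 50 44 46 2d
                  ┃00000010  05 6e 6a 6c 44
                  ┃00000020  67 e6 a6 a6 a6
                  ┃00000030  28 04 13 20 24
                  ┃00000040  a3 8e c4 92 58
                  ┃00000050  7f 08 8a 3d af
                  ┃                        
                  ┃                        
                  ┃                        
                  ┃                        
                  ┃                        
                  ┃                        
                  ┃                        
                  ┃                        
                  ┃                        
                  ┗━━━━━━━━━━━━━━━━━━━━━━━━
                                           
                                           


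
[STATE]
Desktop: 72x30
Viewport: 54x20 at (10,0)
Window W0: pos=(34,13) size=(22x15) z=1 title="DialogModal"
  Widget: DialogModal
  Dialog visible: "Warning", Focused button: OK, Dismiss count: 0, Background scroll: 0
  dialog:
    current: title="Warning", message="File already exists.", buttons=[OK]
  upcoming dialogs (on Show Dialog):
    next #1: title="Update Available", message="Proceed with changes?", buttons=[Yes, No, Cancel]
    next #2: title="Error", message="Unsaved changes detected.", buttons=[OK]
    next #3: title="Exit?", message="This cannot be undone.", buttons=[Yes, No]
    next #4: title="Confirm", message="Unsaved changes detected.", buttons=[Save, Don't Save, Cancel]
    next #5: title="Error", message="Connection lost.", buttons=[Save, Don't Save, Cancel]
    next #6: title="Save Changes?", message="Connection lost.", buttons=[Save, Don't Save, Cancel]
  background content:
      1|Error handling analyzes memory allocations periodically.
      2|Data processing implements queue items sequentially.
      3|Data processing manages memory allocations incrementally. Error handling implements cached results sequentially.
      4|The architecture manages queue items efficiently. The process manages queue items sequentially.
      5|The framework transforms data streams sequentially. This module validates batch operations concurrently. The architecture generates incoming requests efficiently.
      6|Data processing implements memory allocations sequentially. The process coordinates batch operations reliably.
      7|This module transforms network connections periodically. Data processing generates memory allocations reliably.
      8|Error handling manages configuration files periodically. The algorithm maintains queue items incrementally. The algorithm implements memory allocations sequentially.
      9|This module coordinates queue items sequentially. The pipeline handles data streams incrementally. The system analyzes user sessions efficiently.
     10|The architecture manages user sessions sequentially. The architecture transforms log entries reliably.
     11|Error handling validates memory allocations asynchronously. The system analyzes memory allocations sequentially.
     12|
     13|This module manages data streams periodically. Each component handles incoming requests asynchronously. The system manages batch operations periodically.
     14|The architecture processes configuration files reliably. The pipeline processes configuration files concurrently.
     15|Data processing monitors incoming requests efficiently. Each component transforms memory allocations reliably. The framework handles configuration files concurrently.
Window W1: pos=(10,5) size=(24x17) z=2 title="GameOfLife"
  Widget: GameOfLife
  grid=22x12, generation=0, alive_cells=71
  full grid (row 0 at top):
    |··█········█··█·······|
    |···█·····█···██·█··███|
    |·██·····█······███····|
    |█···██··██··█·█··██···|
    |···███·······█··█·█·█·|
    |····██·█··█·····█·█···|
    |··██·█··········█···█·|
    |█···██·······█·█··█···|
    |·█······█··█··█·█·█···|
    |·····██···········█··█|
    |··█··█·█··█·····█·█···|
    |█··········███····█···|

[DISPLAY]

                                                      
                                                      
                                                      
                                                      
                                                      
┏━━━━━━━━━━━━━━━━━━━━━━┓                              
┃ GameOfLife           ┃                              
┠──────────────────────┨                              
┃Gen: 0                ┃                              
┃··█········█··█·······┃                              
┃···█·····█···██·█··███┃                              
┃·██·····█······███····┃                              
┃█···██··██··█·█··██···┃                              
┃···███·······█··█·█·█·┃┏━━━━━━━━━━━━━━━━━━━━┓        
┃····██·█··█·····█·█···┃┃ DialogModal        ┃        
┃··██·█··········█···█·┃┠────────────────────┨        
┃█···██·······█·█··█···┃┃Error handling analy┃        
┃·█······█··█··█·█·█···┃┃Data processing impl┃        
┃·····██···········█··█┃┃Data processing mana┃        
┃··█··█·█··█·····█·█···┃┃Th┌──────────────┐an┃        


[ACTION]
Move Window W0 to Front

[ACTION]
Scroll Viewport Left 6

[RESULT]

                                                      
                                                      
                                                      
                                                      
                                                      
      ┏━━━━━━━━━━━━━━━━━━━━━━┓                        
      ┃ GameOfLife           ┃                        
      ┠──────────────────────┨                        
      ┃Gen: 0                ┃                        
      ┃··█········█··█·······┃                        
      ┃···█·····█···██·█··███┃                        
      ┃·██·····█······███····┃                        
      ┃█···██··██··█·█··██···┃                        
      ┃···███·······█··█·█·█·┃┏━━━━━━━━━━━━━━━━━━━━┓  
      ┃····██·█··█·····█·█···┃┃ DialogModal        ┃  
      ┃··██·█··········█···█·┃┠────────────────────┨  
      ┃█···██·······█·█··█···┃┃Error handling analy┃  
      ┃·█······█··█··█·█·█···┃┃Data processing impl┃  
      ┃·····██···········█··█┃┃Data processing mana┃  
      ┃··█··█·█··█·····█·█···┃┃Th┌──────────────┐an┃  


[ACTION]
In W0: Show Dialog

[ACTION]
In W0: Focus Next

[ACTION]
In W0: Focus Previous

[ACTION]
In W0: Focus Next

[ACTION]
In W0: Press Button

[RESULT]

                                                      
                                                      
                                                      
                                                      
                                                      
      ┏━━━━━━━━━━━━━━━━━━━━━━┓                        
      ┃ GameOfLife           ┃                        
      ┠──────────────────────┨                        
      ┃Gen: 0                ┃                        
      ┃··█········█··█·······┃                        
      ┃···█·····█···██·█··███┃                        
      ┃·██·····█······███····┃                        
      ┃█···██··██··█·█··██···┃                        
      ┃···███·······█··█·█·█·┃┏━━━━━━━━━━━━━━━━━━━━┓  
      ┃····██·█··█·····█·█···┃┃ DialogModal        ┃  
      ┃··██·█··········█···█·┃┠────────────────────┨  
      ┃█···██·······█·█··█···┃┃Error handling analy┃  
      ┃·█······█··█··█·█·█···┃┃Data processing impl┃  
      ┃·····██···········█··█┃┃Data processing mana┃  
      ┃··█··█·█··█·····█·█···┃┃The architecture man┃  
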